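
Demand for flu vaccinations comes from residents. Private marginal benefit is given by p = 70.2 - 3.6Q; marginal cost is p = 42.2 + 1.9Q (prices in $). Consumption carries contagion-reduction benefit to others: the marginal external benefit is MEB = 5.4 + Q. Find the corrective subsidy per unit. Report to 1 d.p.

Social marginal benefit = demand + MEB = 75.6 - 2.6Q.
Set SMB = MC: 75.6 - 2.6Q = 42.2 + 1.9Q → Q* = 7.4222.
The Pigouvian subsidy equals MEB at Q*: 5.4 + 1.0×7.4222 = 12.8222.

subsidy = $12.8 per unit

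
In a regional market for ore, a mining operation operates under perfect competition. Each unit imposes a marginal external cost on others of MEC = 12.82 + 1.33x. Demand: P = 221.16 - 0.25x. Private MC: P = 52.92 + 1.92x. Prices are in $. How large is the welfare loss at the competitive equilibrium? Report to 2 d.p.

Market equilibrium (private): 52.92 + 1.92x = 221.16 - 0.25x → x_m = 77.5300.
Social marginal cost = private MC + MEC = 65.74 + 3.25x.
Set SMC = demand: 65.74 + 3.25x = 221.16 - 0.25x → x* = 44.4057.
The loss is the area between SMC and demand from x* to x_m; with linear curves that's a triangle of height MEC(x_m).
DWL = ½ × 33.1243 × 115.9348 = 1920.1295.

DWL = $1920.13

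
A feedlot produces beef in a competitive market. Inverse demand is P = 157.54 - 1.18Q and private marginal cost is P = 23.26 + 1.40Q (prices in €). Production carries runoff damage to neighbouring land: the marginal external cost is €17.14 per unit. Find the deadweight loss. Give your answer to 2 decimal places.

Market equilibrium (private): 23.26 + 1.40Q = 157.54 - 1.18Q → Q_m = 52.0465.
Social marginal cost = private MC + MEC = 40.40 + 1.40Q.
Set SMC = demand: 40.40 + 1.40Q = 157.54 - 1.18Q → Q* = 45.4031.
The loss is the area between SMC and demand from Q* to Q_m; with linear curves that's a triangle of height MEC(Q_m).
DWL = ½ × 6.6434 × 17.1400 = 56.9339.

DWL = €56.93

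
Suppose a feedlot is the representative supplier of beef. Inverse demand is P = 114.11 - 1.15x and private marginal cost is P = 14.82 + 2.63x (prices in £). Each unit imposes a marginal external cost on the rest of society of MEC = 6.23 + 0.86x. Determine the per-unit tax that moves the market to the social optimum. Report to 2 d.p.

Social marginal cost = private MC + MEC = 21.05 + 3.49x.
Set SMC = demand: 21.05 + 3.49x = 114.11 - 1.15x → x* = 20.0560.
The Pigouvian tax equals MEC at x*: 6.23 + 0.86×20.0560 = 23.4782.

tax = £23.48 per unit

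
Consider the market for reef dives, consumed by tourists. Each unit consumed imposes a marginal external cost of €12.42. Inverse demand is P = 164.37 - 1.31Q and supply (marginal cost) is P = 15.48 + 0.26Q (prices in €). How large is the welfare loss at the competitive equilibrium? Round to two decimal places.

Market equilibrium (private): 15.48 + 0.26Q = 164.37 - 1.31Q → Q_m = 94.8344.
Social marginal benefit = demand − MEC = 151.95 - 1.31Q.
Set SMB = MC: 151.95 - 1.31Q = 15.48 + 0.26Q → Q* = 86.9236.
The loss is the area between SMB and MC from Q* to Q_m; with linear curves that's a triangle of height MEC(Q_m).
DWL = ½ × 7.9108 × 12.4200 = 49.1261.

DWL = €49.13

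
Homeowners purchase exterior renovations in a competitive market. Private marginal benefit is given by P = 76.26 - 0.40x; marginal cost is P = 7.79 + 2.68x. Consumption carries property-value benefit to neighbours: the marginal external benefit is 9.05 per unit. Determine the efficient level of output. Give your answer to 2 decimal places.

x* = 25.17

Social marginal benefit = demand + MEB = 85.31 - 0.40x.
Set SMB = MC: 85.31 - 0.40x = 7.79 + 2.68x → x* = 25.1688.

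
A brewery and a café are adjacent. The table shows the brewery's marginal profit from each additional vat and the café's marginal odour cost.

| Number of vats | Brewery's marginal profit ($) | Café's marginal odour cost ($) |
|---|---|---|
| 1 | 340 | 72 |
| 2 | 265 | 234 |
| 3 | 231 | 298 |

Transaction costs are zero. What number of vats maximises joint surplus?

2

Bargaining reaches the level where marginal profit last exceeds marginal odour cost.
That holds through level 2 (265 ≥ 234) but not at 3 (231 < 298).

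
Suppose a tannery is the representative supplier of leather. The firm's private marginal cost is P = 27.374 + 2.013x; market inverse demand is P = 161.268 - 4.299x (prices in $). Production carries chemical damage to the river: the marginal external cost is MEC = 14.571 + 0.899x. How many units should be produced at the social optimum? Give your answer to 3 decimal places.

Social marginal cost = private MC + MEC = 41.945 + 2.912x.
Set SMC = demand: 41.945 + 2.912x = 161.268 - 4.299x → x* = 16.5474.

x* = 16.547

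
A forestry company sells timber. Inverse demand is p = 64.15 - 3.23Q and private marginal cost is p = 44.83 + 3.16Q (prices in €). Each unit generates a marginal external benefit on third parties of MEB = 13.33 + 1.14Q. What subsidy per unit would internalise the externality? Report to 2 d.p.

Social marginal cost = private MC − MEB = 31.50 + 2.02Q.
Set SMC = demand: 31.50 + 2.02Q = 64.15 - 3.23Q → Q* = 6.2190.
The Pigouvian subsidy equals MEB at Q*: 13.33 + 1.14×6.2190 = 20.4197.

subsidy = €20.42 per unit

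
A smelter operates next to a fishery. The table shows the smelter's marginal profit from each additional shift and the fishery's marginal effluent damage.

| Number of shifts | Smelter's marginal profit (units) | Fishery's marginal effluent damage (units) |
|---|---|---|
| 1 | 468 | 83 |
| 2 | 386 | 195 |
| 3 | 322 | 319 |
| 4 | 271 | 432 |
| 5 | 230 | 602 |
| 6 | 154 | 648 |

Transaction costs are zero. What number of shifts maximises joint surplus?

Bargaining reaches the level where marginal profit last exceeds marginal effluent damage.
That holds through level 3 (322 ≥ 319) but not at 4 (271 < 432).

3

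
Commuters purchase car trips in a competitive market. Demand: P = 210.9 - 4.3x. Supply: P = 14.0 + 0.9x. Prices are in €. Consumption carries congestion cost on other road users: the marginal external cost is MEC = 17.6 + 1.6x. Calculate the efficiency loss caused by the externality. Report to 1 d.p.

Market equilibrium (private): 14.0 + 0.9x = 210.9 - 4.3x → x_m = 37.8654.
Social marginal benefit = demand − MEC = 193.3 - 5.9x.
Set SMB = MC: 193.3 - 5.9x = 14.0 + 0.9x → x* = 26.3676.
Height of the DWL triangle at x_m is MC(x_m) − SMB(x_m) = MEC(x_m) = 78.1846.
DWL = ½ × 11.4978 × 78.1846 = 449.4754.

DWL = €449.5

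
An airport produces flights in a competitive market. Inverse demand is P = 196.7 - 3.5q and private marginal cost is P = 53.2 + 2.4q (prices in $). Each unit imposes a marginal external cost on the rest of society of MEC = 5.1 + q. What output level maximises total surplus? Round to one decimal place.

Social marginal cost = private MC + MEC = 58.3 + 3.4q.
Set SMC = demand: 58.3 + 3.4q = 196.7 - 3.5q → q* = 20.0580.

q* = 20.1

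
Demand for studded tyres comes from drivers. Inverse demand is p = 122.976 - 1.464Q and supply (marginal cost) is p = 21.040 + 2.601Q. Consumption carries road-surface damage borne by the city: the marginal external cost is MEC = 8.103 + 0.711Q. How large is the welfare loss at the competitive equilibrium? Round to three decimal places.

DWL = 70.403

Market equilibrium (private): 21.040 + 2.601Q = 122.976 - 1.464Q → Q_m = 25.0765.
Social marginal benefit = demand − MEC = 114.873 - 2.175Q.
Set SMB = MC: 114.873 - 2.175Q = 21.040 + 2.601Q → Q* = 19.6468.
The loss is the area between SMB and MC from Q* to Q_m; with linear curves that's a triangle of height MEC(Q_m).
DWL = ½ × 5.4297 × 25.9324 = 70.4026.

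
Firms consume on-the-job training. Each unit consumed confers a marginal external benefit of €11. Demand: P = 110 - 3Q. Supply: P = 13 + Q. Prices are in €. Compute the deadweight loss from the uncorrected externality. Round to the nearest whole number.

Market equilibrium (private): 13 + Q = 110 - 3Q → Q_m = 24.2500.
Social marginal benefit = demand + MEB = 121 - 3Q.
Set SMB = MC: 121 - 3Q = 13 + Q → Q* = 27.0000.
The loss is the area between SMB and MC from Q* to Q_m; with linear curves that's a triangle of height MEB(Q_m).
DWL = ½ × 2.7500 × 11.0000 = 15.1250.

DWL = €15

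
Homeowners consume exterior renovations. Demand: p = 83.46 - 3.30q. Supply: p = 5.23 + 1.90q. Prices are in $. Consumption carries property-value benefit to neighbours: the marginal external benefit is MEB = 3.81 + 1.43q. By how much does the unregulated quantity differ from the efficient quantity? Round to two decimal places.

6.72 units

Market equilibrium (private): 5.23 + 1.90q = 83.46 - 3.30q → q_m = 15.0442.
Social marginal benefit = demand + MEB = 87.27 - 1.87q.
Set SMB = MC: 87.27 - 1.87q = 5.23 + 1.90q → q* = 21.7613.
Gap = |15.0442 − 21.7613| = 6.7171.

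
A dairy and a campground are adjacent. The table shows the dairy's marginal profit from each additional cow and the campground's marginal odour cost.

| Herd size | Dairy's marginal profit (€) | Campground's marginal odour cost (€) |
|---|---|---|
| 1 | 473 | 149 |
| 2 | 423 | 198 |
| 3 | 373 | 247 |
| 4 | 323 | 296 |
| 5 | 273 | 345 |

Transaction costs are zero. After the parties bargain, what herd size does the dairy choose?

4

Bargaining reaches the level where marginal profit last exceeds marginal odour cost.
That holds through level 4 (323 ≥ 296) but not at 5 (273 < 345).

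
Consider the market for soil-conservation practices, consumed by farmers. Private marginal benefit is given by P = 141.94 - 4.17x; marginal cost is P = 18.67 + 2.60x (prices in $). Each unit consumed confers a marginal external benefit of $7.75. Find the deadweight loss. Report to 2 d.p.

Market equilibrium (private): 18.67 + 2.60x = 141.94 - 4.17x → x_m = 18.2083.
Social marginal benefit = demand + MEB = 149.69 - 4.17x.
Set SMB = MC: 149.69 - 4.17x = 18.67 + 2.60x → x* = 19.3530.
Height of the DWL triangle at x_m is SMB(x_m) − MC(x_m) = MEB(x_m) = 7.7500.
DWL = ½ × 1.1447 × 7.7500 = 4.4357.

DWL = $4.44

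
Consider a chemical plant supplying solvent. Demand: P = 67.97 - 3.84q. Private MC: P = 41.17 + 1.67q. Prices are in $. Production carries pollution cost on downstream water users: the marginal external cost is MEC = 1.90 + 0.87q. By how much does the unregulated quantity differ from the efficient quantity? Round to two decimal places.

0.96 units

Market equilibrium (private): 41.17 + 1.67q = 67.97 - 3.84q → q_m = 4.8639.
Social marginal cost = private MC + MEC = 43.07 + 2.54q.
Set SMC = demand: 43.07 + 2.54q = 67.97 - 3.84q → q* = 3.9028.
Gap = |4.8639 − 3.9028| = 0.9611.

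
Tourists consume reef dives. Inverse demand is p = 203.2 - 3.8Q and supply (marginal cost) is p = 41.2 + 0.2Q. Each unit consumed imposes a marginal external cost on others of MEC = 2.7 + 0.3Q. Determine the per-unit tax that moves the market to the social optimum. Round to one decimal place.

Social marginal benefit = demand − MEC = 200.5 - 4.1Q.
Set SMB = MC: 200.5 - 4.1Q = 41.2 + 0.2Q → Q* = 37.0465.
The Pigouvian tax equals MEC at Q*: 2.7 + 0.3×37.0465 = 13.8140.

tax = 13.8 per unit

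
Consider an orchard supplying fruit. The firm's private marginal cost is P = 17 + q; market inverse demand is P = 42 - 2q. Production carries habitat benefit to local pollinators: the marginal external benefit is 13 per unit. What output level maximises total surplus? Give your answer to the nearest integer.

q* = 13

Social marginal cost = private MC − MEB = 4 + q.
Set SMC = demand: 4 + q = 42 - 2q → q* = 12.6667.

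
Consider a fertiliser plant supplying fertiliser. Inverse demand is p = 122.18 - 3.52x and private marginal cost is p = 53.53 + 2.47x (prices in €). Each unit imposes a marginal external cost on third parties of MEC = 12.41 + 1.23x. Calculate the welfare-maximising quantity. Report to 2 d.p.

x* = 7.79

Social marginal cost = private MC + MEC = 65.94 + 3.70x.
Set SMC = demand: 65.94 + 3.70x = 122.18 - 3.52x → x* = 7.7895.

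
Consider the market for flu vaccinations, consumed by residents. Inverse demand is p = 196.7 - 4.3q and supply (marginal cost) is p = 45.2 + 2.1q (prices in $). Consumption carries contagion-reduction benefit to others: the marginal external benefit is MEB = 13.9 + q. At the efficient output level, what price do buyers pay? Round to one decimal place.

Social marginal benefit = demand + MEB = 210.6 - 3.3q.
Set SMB = MC: 210.6 - 3.3q = 45.2 + 2.1q → q* = 30.6296.
Consumer price on the demand curve at q*: 196.7 − 4.3×30.6296 = 64.9927.

P = $65.0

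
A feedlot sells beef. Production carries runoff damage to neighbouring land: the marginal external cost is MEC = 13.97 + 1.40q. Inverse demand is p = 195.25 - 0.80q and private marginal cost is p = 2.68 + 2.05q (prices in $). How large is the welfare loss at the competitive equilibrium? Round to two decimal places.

DWL = $1386.65

Market equilibrium (private): 2.68 + 2.05q = 195.25 - 0.80q → q_m = 67.5684.
Social marginal cost = private MC + MEC = 16.65 + 3.45q.
Set SMC = demand: 16.65 + 3.45q = 195.25 - 0.80q → q* = 42.0235.
Between q* and q_m the wedge SMC − demand runs linearly from 0 to MEC(q_m), so the loss is a triangle.
DWL = ½ × 25.5449 × 108.5658 = 1386.6513.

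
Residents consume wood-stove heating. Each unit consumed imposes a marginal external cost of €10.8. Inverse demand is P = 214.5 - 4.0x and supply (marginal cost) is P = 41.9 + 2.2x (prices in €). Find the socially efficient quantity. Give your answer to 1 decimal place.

Social marginal benefit = demand − MEC = 203.7 - 4.0x.
Set SMB = MC: 203.7 - 4.0x = 41.9 + 2.2x → x* = 26.0968.

x* = 26.1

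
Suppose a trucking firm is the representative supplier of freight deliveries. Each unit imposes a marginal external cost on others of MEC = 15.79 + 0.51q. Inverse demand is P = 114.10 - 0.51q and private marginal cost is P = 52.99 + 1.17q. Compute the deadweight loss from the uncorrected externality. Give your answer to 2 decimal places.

DWL = 269.25

Market equilibrium (private): 52.99 + 1.17q = 114.10 - 0.51q → q_m = 36.3750.
Social marginal cost = private MC + MEC = 68.78 + 1.68q.
Set SMC = demand: 68.78 + 1.68q = 114.10 - 0.51q → q* = 20.6941.
Height of the DWL triangle at q_m is SMC(q_m) − demand(q_m) = MEC(q_m) = 34.3413.
DWL = ½ × 15.6809 × 34.3413 = 269.2512.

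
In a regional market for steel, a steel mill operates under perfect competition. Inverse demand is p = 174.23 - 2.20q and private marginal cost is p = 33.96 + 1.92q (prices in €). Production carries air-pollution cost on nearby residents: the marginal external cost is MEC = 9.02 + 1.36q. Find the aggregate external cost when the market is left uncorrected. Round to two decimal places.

Market equilibrium (private): 33.96 + 1.92q = 174.23 - 2.20q → q_m = 34.0461.
Total external cost = ∫₀^{q_m} (9.02 + 1.36q) dq = 9.02×34.0461 + ½×1.36×34.0461² = 1095.3089.

€1095.31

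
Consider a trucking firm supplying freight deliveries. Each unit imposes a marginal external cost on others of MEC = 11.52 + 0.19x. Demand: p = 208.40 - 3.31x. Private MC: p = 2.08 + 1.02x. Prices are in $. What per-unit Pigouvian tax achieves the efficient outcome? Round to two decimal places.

Social marginal cost = private MC + MEC = 13.60 + 1.21x.
Set SMC = demand: 13.60 + 1.21x = 208.40 - 3.31x → x* = 43.0973.
The Pigouvian tax equals MEC at x*: 11.52 + 0.19×43.0973 = 19.7085.

tax = $19.71 per unit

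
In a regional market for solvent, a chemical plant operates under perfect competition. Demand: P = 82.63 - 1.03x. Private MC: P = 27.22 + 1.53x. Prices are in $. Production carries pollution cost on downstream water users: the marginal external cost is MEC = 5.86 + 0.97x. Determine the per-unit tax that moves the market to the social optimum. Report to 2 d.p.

tax = $19.48 per unit

Social marginal cost = private MC + MEC = 33.08 + 2.50x.
Set SMC = demand: 33.08 + 2.50x = 82.63 - 1.03x → x* = 14.0368.
The Pigouvian tax equals MEC at x*: 5.86 + 0.97×14.0368 = 19.4757.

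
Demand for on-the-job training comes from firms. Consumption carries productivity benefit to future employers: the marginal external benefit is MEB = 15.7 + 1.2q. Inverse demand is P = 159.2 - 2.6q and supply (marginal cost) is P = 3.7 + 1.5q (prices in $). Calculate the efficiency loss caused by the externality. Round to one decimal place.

Market equilibrium (private): 3.7 + 1.5q = 159.2 - 2.6q → q_m = 37.9268.
Social marginal benefit = demand + MEB = 174.9 - 1.4q.
Set SMB = MC: 174.9 - 1.4q = 3.7 + 1.5q → q* = 59.0345.
The loss is the area between SMB and MC from q* to q_m; with linear curves that's a triangle of height MEB(q_m).
DWL = ½ × 21.1077 × 61.2122 = 646.0244.

DWL = $646.0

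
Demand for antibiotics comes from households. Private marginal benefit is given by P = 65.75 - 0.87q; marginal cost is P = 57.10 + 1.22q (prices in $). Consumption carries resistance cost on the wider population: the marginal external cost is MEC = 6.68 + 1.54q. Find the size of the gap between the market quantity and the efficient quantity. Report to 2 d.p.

Market equilibrium (private): 57.10 + 1.22q = 65.75 - 0.87q → q_m = 4.1388.
Social marginal benefit = demand − MEC = 59.07 - 2.41q.
Set SMB = MC: 59.07 - 2.41q = 57.10 + 1.22q → q* = 0.5427.
Gap = |4.1388 − 0.5427| = 3.5961.

3.60 units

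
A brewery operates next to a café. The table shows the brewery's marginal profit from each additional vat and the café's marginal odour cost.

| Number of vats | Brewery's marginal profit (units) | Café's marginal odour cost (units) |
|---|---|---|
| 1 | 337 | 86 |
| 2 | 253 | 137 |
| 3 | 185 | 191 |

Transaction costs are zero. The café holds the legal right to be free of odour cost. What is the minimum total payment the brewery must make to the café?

Efficient level: marginal profit ≥ marginal odour cost through level 2, so k* = 2.
With the café holding the right, the brewery must at least compensate total damage at k*: 86 + 137 = 223.

223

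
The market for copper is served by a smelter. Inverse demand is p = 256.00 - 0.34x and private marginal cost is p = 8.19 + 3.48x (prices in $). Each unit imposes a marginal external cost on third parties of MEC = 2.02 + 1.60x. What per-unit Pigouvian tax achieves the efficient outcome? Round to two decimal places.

tax = $74.58 per unit

Social marginal cost = private MC + MEC = 10.21 + 5.08x.
Set SMC = demand: 10.21 + 5.08x = 256.00 - 0.34x → x* = 45.3487.
The Pigouvian tax equals MEC at x*: 2.02 + 1.60×45.3487 = 74.5779.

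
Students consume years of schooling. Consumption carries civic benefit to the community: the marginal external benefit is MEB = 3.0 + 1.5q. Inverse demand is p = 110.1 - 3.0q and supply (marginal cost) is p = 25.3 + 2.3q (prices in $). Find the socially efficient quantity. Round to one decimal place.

q* = 23.1

Social marginal benefit = demand + MEB = 113.1 - 1.5q.
Set SMB = MC: 113.1 - 1.5q = 25.3 + 2.3q → q* = 23.1053.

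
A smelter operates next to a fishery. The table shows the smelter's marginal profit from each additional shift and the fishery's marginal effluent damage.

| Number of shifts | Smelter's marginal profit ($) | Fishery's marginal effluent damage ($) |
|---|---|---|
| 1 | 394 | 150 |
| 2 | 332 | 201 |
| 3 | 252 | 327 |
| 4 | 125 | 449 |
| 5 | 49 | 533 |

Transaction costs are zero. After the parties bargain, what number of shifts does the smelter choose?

Bargaining reaches the level where marginal profit last exceeds marginal effluent damage.
That holds through level 2 (332 ≥ 201) but not at 3 (252 < 327).

2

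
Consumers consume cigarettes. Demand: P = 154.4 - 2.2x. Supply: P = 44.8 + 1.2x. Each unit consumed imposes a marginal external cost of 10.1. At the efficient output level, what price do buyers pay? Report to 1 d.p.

P = 90.0

Social marginal benefit = demand − MEC = 144.3 - 2.2x.
Set SMB = MC: 144.3 - 2.2x = 44.8 + 1.2x → x* = 29.2647.
Consumer price on the demand curve at x*: 154.4 − 2.2×29.2647 = 90.0177.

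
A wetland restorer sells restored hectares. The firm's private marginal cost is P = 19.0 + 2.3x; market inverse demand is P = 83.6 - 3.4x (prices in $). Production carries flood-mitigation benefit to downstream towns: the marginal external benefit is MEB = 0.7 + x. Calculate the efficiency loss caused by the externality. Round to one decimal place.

Market equilibrium (private): 19.0 + 2.3x = 83.6 - 3.4x → x_m = 11.3333.
Social marginal cost = private MC − MEB = 18.3 + 1.3x.
Set SMC = demand: 18.3 + 1.3x = 83.6 - 3.4x → x* = 13.8936.
The loss is the area between SMC and demand from x* to x_m; with linear curves that's a triangle of height MEB(x_m).
DWL = ½ × 2.5603 × 12.0333 = 15.4044.

DWL = $15.4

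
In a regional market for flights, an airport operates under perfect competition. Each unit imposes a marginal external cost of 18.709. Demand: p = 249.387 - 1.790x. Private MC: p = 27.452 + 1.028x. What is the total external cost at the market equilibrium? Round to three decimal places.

1473.450

Market equilibrium (private): 27.452 + 1.028x = 249.387 - 1.790x → x_m = 78.7562.
Total external cost = MEC × x_m = 18.709 × 78.7562 = 1473.4497.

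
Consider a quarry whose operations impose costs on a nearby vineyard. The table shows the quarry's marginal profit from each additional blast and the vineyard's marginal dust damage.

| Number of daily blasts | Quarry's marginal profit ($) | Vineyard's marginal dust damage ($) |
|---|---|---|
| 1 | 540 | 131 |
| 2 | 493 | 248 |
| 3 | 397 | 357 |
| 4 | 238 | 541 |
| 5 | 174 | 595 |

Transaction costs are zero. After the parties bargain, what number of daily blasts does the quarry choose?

3

Bargaining reaches the level where marginal profit last exceeds marginal dust damage.
That holds through level 3 (397 ≥ 357) but not at 4 (238 < 541).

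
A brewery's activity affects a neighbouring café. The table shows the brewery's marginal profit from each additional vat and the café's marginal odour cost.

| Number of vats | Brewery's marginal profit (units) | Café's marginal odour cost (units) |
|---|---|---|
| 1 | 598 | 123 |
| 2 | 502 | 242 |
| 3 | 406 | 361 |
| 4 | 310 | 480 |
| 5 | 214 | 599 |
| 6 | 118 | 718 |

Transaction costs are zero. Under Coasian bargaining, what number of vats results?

Bargaining reaches the level where marginal profit last exceeds marginal odour cost.
That holds through level 3 (406 ≥ 361) but not at 4 (310 < 480).

3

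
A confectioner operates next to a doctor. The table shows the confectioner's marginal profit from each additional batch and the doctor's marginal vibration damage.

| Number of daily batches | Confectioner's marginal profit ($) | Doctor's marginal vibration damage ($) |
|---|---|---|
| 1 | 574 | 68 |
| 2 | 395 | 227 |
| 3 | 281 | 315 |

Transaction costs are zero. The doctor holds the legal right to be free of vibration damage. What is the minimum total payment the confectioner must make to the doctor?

$295

Efficient level: marginal profit ≥ marginal vibration damage through level 2, so k* = 2.
With the doctor holding the right, the confectioner must at least compensate total damage at k*: 68 + 227 = 295.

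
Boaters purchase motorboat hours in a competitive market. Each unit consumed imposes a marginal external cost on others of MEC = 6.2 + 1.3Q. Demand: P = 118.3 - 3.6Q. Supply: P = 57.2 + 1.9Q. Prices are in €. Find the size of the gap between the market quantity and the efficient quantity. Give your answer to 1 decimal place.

3.0 units

Market equilibrium (private): 57.2 + 1.9Q = 118.3 - 3.6Q → Q_m = 11.1091.
Social marginal benefit = demand − MEC = 112.1 - 4.9Q.
Set SMB = MC: 112.1 - 4.9Q = 57.2 + 1.9Q → Q* = 8.0735.
Gap = |11.1091 − 8.0735| = 3.0356.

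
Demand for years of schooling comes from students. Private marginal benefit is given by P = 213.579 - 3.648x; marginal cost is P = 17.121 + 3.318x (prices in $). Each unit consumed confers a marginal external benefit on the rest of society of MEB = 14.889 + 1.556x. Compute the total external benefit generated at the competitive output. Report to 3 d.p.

Market equilibrium (private): 17.121 + 3.318x = 213.579 - 3.648x → x_m = 28.2024.
Total external benefit = ∫₀^{x_m} (14.889 + 1.556x) dx = 14.889×28.2024 + ½×1.556×28.2024² = 1038.7076.

$1038.708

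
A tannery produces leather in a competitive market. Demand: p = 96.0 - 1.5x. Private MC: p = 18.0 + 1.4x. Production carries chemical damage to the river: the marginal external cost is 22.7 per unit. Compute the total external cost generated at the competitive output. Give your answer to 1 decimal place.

610.6

Market equilibrium (private): 18.0 + 1.4x = 96.0 - 1.5x → x_m = 26.8966.
Total external cost = MEC × x_m = 22.7 × 26.8966 = 610.5528.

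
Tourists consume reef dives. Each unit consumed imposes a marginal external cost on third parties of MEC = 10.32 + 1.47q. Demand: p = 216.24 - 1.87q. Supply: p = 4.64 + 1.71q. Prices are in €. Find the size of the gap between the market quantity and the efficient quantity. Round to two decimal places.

Market equilibrium (private): 4.64 + 1.71q = 216.24 - 1.87q → q_m = 59.1061.
Social marginal benefit = demand − MEC = 205.92 - 3.34q.
Set SMB = MC: 205.92 - 3.34q = 4.64 + 1.71q → q* = 39.8574.
Gap = |59.1061 − 39.8574| = 19.2487.

19.25 units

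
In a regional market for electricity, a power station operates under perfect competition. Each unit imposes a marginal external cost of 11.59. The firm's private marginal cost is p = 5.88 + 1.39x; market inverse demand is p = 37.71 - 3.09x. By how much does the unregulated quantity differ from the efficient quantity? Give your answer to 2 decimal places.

2.59 units

Market equilibrium (private): 5.88 + 1.39x = 37.71 - 3.09x → x_m = 7.1049.
Social marginal cost = private MC + MEC = 17.47 + 1.39x.
Set SMC = demand: 17.47 + 1.39x = 37.71 - 3.09x → x* = 4.5179.
Gap = |7.1049 − 4.5179| = 2.5870.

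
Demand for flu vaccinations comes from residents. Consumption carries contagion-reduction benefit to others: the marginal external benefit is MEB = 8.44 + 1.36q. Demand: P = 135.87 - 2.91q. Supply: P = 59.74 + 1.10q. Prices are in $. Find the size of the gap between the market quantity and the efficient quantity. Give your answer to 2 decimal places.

12.93 units

Market equilibrium (private): 59.74 + 1.10q = 135.87 - 2.91q → q_m = 18.9850.
Social marginal benefit = demand + MEB = 144.31 - 1.55q.
Set SMB = MC: 144.31 - 1.55q = 59.74 + 1.10q → q* = 31.9132.
Gap = |18.9850 − 31.9132| = 12.9282.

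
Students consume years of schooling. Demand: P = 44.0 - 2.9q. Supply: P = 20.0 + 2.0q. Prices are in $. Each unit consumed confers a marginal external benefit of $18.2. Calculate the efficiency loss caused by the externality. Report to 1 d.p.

Market equilibrium (private): 20.0 + 2.0q = 44.0 - 2.9q → q_m = 4.8980.
Social marginal benefit = demand + MEB = 62.2 - 2.9q.
Set SMB = MC: 62.2 - 2.9q = 20.0 + 2.0q → q* = 8.6122.
Between q* and q_m the wedge SMB − MC runs linearly from 0 to MEB(q_m), so the loss is a triangle.
DWL = ½ × 3.7142 × 18.2000 = 33.7992.

DWL = $33.8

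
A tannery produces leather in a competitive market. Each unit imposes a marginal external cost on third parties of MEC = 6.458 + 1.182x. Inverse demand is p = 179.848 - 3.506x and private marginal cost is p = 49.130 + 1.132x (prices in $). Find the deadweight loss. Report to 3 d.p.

Market equilibrium (private): 49.130 + 1.132x = 179.848 - 3.506x → x_m = 28.1841.
Social marginal cost = private MC + MEC = 55.588 + 2.314x.
Set SMC = demand: 55.588 + 2.314x = 179.848 - 3.506x → x* = 21.3505.
Height of the DWL triangle at x_m is SMC(x_m) − demand(x_m) = MEC(x_m) = 39.7716.
DWL = ½ × 6.8336 × 39.7716 = 135.8916.

DWL = $135.892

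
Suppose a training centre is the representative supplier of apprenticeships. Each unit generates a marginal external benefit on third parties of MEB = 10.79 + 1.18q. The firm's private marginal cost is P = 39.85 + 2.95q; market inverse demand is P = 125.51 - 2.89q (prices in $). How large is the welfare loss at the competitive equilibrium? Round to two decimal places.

Market equilibrium (private): 39.85 + 2.95q = 125.51 - 2.89q → q_m = 14.6678.
Social marginal cost = private MC − MEB = 29.06 + 1.77q.
Set SMC = demand: 29.06 + 1.77q = 125.51 - 2.89q → q* = 20.6974.
Between q* and q_m the wedge demand − SMC runs linearly from 0 to MEB(q_m), so the loss is a triangle.
DWL = ½ × 6.0296 × 28.0980 = 84.7099.

DWL = $84.71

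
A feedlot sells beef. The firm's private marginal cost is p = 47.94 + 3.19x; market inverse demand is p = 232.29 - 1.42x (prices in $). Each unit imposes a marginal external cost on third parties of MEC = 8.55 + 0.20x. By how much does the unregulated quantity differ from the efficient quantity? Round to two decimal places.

3.44 units

Market equilibrium (private): 47.94 + 3.19x = 232.29 - 1.42x → x_m = 39.9892.
Social marginal cost = private MC + MEC = 56.49 + 3.39x.
Set SMC = demand: 56.49 + 3.39x = 232.29 - 1.42x → x* = 36.5489.
Gap = |39.9892 − 36.5489| = 3.4403.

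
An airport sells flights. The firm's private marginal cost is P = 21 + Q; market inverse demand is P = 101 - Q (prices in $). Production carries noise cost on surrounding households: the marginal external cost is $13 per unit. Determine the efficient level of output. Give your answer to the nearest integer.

Social marginal cost = private MC + MEC = 34 + Q.
Set SMC = demand: 34 + Q = 101 - Q → Q* = 33.5000.

Q* = 34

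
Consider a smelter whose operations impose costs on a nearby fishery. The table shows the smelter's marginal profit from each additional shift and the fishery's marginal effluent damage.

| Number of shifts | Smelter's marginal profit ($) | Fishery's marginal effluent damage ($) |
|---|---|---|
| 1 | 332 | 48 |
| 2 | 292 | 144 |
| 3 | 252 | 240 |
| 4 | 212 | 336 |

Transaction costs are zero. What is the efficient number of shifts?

3

Bargaining reaches the level where marginal profit last exceeds marginal effluent damage.
That holds through level 3 (252 ≥ 240) but not at 4 (212 < 336).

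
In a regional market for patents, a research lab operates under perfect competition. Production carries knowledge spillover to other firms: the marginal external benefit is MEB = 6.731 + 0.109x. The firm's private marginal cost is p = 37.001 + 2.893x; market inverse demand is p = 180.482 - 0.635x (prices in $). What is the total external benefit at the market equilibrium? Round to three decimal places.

$363.887

Market equilibrium (private): 37.001 + 2.893x = 180.482 - 0.635x → x_m = 40.6692.
Total external benefit = ∫₀^{x_m} (6.731 + 0.109x) dx = 6.731×40.6692 + ½×0.109×40.6692² = 363.8865.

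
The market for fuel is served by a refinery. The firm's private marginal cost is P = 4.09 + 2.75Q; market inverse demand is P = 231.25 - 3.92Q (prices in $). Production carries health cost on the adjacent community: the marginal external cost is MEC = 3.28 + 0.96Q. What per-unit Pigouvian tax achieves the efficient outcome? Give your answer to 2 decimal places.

Social marginal cost = private MC + MEC = 7.37 + 3.71Q.
Set SMC = demand: 7.37 + 3.71Q = 231.25 - 3.92Q → Q* = 29.3421.
The Pigouvian tax equals MEC at Q*: 3.28 + 0.96×29.3421 = 31.4484.

tax = $31.45 per unit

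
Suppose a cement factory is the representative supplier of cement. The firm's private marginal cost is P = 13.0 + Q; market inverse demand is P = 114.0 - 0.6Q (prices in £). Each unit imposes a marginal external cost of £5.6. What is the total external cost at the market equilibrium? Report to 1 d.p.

£353.5

Market equilibrium (private): 13.0 + Q = 114.0 - 0.6Q → Q_m = 63.1250.
Total external cost = MEC × Q_m = 5.6 × 63.1250 = 353.5000.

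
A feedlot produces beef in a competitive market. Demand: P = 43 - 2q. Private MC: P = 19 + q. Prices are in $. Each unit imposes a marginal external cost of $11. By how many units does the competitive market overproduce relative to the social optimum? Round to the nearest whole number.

4 units

Market equilibrium (private): 19 + q = 43 - 2q → q_m = 8.0000.
Social marginal cost = private MC + MEC = 30 + q.
Set SMC = demand: 30 + q = 43 - 2q → q* = 4.3333.
Gap = |8.0000 − 4.3333| = 3.6667.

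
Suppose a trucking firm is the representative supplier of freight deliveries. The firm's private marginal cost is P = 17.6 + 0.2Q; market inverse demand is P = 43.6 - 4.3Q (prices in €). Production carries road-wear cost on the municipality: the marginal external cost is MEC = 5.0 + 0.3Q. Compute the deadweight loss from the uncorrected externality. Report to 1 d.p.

DWL = €4.7

Market equilibrium (private): 17.6 + 0.2Q = 43.6 - 4.3Q → Q_m = 5.7778.
Social marginal cost = private MC + MEC = 22.6 + 0.5Q.
Set SMC = demand: 22.6 + 0.5Q = 43.6 - 4.3Q → Q* = 4.3750.
Height of the DWL triangle at Q_m is SMC(Q_m) − demand(Q_m) = MEC(Q_m) = 6.7333.
DWL = ½ × 1.4028 × 6.7333 = 4.7227.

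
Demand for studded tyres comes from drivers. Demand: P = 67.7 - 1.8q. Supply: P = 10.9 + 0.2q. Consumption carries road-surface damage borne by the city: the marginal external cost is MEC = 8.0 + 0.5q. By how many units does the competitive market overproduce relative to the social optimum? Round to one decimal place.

8.9 units

Market equilibrium (private): 10.9 + 0.2q = 67.7 - 1.8q → q_m = 28.4000.
Social marginal benefit = demand − MEC = 59.7 - 2.3q.
Set SMB = MC: 59.7 - 2.3q = 10.9 + 0.2q → q* = 19.5200.
Gap = |28.4000 − 19.5200| = 8.8800.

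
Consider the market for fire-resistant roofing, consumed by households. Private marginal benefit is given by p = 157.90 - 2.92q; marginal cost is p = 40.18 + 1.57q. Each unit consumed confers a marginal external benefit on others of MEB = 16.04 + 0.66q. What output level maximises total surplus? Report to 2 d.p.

q* = 34.92

Social marginal benefit = demand + MEB = 173.94 - 2.26q.
Set SMB = MC: 173.94 - 2.26q = 40.18 + 1.57q → q* = 34.9243.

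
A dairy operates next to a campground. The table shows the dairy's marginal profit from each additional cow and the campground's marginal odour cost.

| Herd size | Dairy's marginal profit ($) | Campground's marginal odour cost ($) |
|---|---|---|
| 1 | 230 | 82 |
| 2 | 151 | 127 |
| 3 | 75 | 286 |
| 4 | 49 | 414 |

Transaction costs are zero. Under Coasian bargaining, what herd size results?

2

Bargaining reaches the level where marginal profit last exceeds marginal odour cost.
That holds through level 2 (151 ≥ 127) but not at 3 (75 < 286).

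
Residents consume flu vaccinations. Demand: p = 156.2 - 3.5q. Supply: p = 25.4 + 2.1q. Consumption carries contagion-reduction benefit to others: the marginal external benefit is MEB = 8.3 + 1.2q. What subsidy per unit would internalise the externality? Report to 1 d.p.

Social marginal benefit = demand + MEB = 164.5 - 2.3q.
Set SMB = MC: 164.5 - 2.3q = 25.4 + 2.1q → q* = 31.6136.
The Pigouvian subsidy equals MEB at q*: 8.3 + 1.2×31.6136 = 46.2363.

subsidy = 46.2 per unit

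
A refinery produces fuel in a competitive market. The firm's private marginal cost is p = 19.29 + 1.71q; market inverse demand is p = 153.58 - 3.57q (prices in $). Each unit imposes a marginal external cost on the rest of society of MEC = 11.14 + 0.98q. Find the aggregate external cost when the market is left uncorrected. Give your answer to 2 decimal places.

Market equilibrium (private): 19.29 + 1.71q = 153.58 - 3.57q → q_m = 25.4337.
Total external cost = ∫₀^{q_m} (11.14 + 0.98q) dq = 11.14×25.4337 + ½×0.98×25.4337² = 600.2992.

$600.30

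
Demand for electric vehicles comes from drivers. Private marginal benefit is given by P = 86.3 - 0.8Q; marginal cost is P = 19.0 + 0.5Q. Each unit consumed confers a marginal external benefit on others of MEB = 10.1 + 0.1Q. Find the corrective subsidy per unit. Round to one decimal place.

Social marginal benefit = demand + MEB = 96.4 - 0.7Q.
Set SMB = MC: 96.4 - 0.7Q = 19.0 + 0.5Q → Q* = 64.5000.
The Pigouvian subsidy equals MEB at Q*: 10.1 + 0.1×64.5000 = 16.5500.

subsidy = 16.6 per unit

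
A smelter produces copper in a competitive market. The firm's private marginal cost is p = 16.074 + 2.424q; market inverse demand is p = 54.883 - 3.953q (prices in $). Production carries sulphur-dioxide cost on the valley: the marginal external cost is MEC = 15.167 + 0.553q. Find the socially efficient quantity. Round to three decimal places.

q* = 3.412

Social marginal cost = private MC + MEC = 31.241 + 2.977q.
Set SMC = demand: 31.241 + 2.977q = 54.883 - 3.953q → q* = 3.4115.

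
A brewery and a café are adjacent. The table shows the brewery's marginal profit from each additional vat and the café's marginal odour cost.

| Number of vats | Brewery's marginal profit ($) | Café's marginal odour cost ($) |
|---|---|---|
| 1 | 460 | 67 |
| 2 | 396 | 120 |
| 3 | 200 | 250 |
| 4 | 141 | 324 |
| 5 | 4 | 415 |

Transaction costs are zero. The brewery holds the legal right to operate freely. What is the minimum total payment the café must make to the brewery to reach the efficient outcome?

Left alone the brewery would choose level 5 (marginal profit stays positive).
Efficient level: k* = 2 (marginal profit ≥ marginal odour cost through 2).
The café must at least cover the brewery's forgone profit from cutting 5→2: 200 + 141 + 4 = 345.

$345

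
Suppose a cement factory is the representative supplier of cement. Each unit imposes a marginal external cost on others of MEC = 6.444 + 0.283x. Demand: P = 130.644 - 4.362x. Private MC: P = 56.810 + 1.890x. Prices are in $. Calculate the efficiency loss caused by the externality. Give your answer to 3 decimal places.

Market equilibrium (private): 56.810 + 1.890x = 130.644 - 4.362x → x_m = 11.8097.
Social marginal cost = private MC + MEC = 63.254 + 2.173x.
Set SMC = demand: 63.254 + 2.173x = 130.644 - 4.362x → x* = 10.3122.
The loss is the area between SMC and demand from x* to x_m; with linear curves that's a triangle of height MEC(x_m).
DWL = ½ × 1.4975 × 9.7861 = 7.3273.

DWL = $7.327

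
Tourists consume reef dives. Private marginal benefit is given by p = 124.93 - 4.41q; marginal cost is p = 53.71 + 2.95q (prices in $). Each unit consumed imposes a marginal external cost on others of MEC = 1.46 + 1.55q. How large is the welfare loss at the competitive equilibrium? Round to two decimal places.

DWL = $15.20

Market equilibrium (private): 53.71 + 2.95q = 124.93 - 4.41q → q_m = 9.6766.
Social marginal benefit = demand − MEC = 123.47 - 5.96q.
Set SMB = MC: 123.47 - 5.96q = 53.71 + 2.95q → q* = 7.8294.
The loss is the area between SMB and MC from q* to q_m; with linear curves that's a triangle of height MEC(q_m).
DWL = ½ × 1.8472 × 16.4588 = 15.2013.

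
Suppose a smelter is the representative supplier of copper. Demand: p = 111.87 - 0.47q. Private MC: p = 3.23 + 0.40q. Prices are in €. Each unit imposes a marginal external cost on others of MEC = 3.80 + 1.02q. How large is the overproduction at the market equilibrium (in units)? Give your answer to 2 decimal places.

Market equilibrium (private): 3.23 + 0.40q = 111.87 - 0.47q → q_m = 124.8736.
Social marginal cost = private MC + MEC = 7.03 + 1.42q.
Set SMC = demand: 7.03 + 1.42q = 111.87 - 0.47q → q* = 55.4709.
Gap = |124.8736 − 55.4709| = 69.4027.

69.40 units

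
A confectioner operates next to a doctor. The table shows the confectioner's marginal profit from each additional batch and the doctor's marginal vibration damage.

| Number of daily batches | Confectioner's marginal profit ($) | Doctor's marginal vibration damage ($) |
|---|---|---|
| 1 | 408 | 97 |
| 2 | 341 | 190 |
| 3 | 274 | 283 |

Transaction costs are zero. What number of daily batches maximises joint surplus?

2

Bargaining reaches the level where marginal profit last exceeds marginal vibration damage.
That holds through level 2 (341 ≥ 190) but not at 3 (274 < 283).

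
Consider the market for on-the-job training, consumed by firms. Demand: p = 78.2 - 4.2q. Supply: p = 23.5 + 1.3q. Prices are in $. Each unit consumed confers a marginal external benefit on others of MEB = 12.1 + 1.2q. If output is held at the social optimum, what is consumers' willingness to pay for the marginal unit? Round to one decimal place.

Social marginal benefit = demand + MEB = 90.3 - 3.0q.
Set SMB = MC: 90.3 - 3.0q = 23.5 + 1.3q → q* = 15.5349.
Consumer price on the demand curve at q*: 78.2 − 4.2×15.5349 = 12.9534.

P = $13.0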